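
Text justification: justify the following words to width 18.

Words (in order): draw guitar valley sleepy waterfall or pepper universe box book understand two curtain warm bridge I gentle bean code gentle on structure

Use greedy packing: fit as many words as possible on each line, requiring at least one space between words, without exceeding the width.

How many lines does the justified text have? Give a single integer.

Answer: 9

Derivation:
Line 1: ['draw', 'guitar', 'valley'] (min_width=18, slack=0)
Line 2: ['sleepy', 'waterfall'] (min_width=16, slack=2)
Line 3: ['or', 'pepper', 'universe'] (min_width=18, slack=0)
Line 4: ['box', 'book'] (min_width=8, slack=10)
Line 5: ['understand', 'two'] (min_width=14, slack=4)
Line 6: ['curtain', 'warm'] (min_width=12, slack=6)
Line 7: ['bridge', 'I', 'gentle'] (min_width=15, slack=3)
Line 8: ['bean', 'code', 'gentle'] (min_width=16, slack=2)
Line 9: ['on', 'structure'] (min_width=12, slack=6)
Total lines: 9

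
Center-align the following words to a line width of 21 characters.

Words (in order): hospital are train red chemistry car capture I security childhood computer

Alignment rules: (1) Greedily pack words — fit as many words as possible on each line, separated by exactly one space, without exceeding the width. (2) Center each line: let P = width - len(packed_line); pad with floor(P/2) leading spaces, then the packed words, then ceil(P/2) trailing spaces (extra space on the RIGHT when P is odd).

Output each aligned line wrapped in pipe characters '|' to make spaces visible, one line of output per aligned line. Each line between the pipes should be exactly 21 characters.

Answer: | hospital are train  |
|  red chemistry car  |
| capture I security  |
| childhood computer  |

Derivation:
Line 1: ['hospital', 'are', 'train'] (min_width=18, slack=3)
Line 2: ['red', 'chemistry', 'car'] (min_width=17, slack=4)
Line 3: ['capture', 'I', 'security'] (min_width=18, slack=3)
Line 4: ['childhood', 'computer'] (min_width=18, slack=3)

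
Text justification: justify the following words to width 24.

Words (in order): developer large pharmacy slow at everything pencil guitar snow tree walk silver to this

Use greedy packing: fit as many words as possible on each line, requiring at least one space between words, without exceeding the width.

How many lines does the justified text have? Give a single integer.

Answer: 4

Derivation:
Line 1: ['developer', 'large', 'pharmacy'] (min_width=24, slack=0)
Line 2: ['slow', 'at', 'everything'] (min_width=18, slack=6)
Line 3: ['pencil', 'guitar', 'snow', 'tree'] (min_width=23, slack=1)
Line 4: ['walk', 'silver', 'to', 'this'] (min_width=19, slack=5)
Total lines: 4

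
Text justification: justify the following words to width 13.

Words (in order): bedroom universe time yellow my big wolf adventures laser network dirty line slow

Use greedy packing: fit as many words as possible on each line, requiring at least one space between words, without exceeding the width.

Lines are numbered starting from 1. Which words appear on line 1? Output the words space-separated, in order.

Answer: bedroom

Derivation:
Line 1: ['bedroom'] (min_width=7, slack=6)
Line 2: ['universe', 'time'] (min_width=13, slack=0)
Line 3: ['yellow', 'my', 'big'] (min_width=13, slack=0)
Line 4: ['wolf'] (min_width=4, slack=9)
Line 5: ['adventures'] (min_width=10, slack=3)
Line 6: ['laser', 'network'] (min_width=13, slack=0)
Line 7: ['dirty', 'line'] (min_width=10, slack=3)
Line 8: ['slow'] (min_width=4, slack=9)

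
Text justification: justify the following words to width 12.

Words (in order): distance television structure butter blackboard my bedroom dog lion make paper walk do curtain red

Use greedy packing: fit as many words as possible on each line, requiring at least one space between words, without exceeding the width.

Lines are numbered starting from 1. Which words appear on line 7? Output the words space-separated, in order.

Answer: dog lion

Derivation:
Line 1: ['distance'] (min_width=8, slack=4)
Line 2: ['television'] (min_width=10, slack=2)
Line 3: ['structure'] (min_width=9, slack=3)
Line 4: ['butter'] (min_width=6, slack=6)
Line 5: ['blackboard'] (min_width=10, slack=2)
Line 6: ['my', 'bedroom'] (min_width=10, slack=2)
Line 7: ['dog', 'lion'] (min_width=8, slack=4)
Line 8: ['make', 'paper'] (min_width=10, slack=2)
Line 9: ['walk', 'do'] (min_width=7, slack=5)
Line 10: ['curtain', 'red'] (min_width=11, slack=1)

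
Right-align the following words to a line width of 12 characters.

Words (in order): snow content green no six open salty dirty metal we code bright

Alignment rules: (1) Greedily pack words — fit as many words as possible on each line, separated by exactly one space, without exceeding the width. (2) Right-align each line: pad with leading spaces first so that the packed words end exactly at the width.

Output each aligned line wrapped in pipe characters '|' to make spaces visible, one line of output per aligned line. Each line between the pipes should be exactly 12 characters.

Answer: |snow content|
|green no six|
|  open salty|
| dirty metal|
|     we code|
|      bright|

Derivation:
Line 1: ['snow', 'content'] (min_width=12, slack=0)
Line 2: ['green', 'no', 'six'] (min_width=12, slack=0)
Line 3: ['open', 'salty'] (min_width=10, slack=2)
Line 4: ['dirty', 'metal'] (min_width=11, slack=1)
Line 5: ['we', 'code'] (min_width=7, slack=5)
Line 6: ['bright'] (min_width=6, slack=6)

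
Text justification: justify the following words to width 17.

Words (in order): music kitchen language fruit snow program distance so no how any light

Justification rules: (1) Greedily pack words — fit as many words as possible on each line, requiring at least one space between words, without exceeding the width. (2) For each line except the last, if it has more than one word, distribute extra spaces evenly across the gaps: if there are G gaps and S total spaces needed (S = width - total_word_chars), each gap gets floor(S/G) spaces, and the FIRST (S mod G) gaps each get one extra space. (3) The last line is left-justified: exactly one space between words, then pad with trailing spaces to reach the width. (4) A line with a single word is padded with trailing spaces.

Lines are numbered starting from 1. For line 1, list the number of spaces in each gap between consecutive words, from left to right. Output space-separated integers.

Line 1: ['music', 'kitchen'] (min_width=13, slack=4)
Line 2: ['language', 'fruit'] (min_width=14, slack=3)
Line 3: ['snow', 'program'] (min_width=12, slack=5)
Line 4: ['distance', 'so', 'no'] (min_width=14, slack=3)
Line 5: ['how', 'any', 'light'] (min_width=13, slack=4)

Answer: 5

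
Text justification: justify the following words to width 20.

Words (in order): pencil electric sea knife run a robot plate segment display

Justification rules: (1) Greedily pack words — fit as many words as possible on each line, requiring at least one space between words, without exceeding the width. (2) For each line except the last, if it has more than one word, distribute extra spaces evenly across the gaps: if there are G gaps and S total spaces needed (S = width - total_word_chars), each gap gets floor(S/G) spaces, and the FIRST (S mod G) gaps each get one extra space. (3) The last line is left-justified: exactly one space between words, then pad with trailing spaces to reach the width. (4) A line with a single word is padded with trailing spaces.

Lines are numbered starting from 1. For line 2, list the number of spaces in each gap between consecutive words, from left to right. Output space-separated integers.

Line 1: ['pencil', 'electric', 'sea'] (min_width=19, slack=1)
Line 2: ['knife', 'run', 'a', 'robot'] (min_width=17, slack=3)
Line 3: ['plate', 'segment'] (min_width=13, slack=7)
Line 4: ['display'] (min_width=7, slack=13)

Answer: 2 2 2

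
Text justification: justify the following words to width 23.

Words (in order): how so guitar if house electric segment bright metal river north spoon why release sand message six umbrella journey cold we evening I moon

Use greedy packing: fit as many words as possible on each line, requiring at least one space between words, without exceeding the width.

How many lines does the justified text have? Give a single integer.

Line 1: ['how', 'so', 'guitar', 'if', 'house'] (min_width=22, slack=1)
Line 2: ['electric', 'segment', 'bright'] (min_width=23, slack=0)
Line 3: ['metal', 'river', 'north', 'spoon'] (min_width=23, slack=0)
Line 4: ['why', 'release', 'sand'] (min_width=16, slack=7)
Line 5: ['message', 'six', 'umbrella'] (min_width=20, slack=3)
Line 6: ['journey', 'cold', 'we', 'evening'] (min_width=23, slack=0)
Line 7: ['I', 'moon'] (min_width=6, slack=17)
Total lines: 7

Answer: 7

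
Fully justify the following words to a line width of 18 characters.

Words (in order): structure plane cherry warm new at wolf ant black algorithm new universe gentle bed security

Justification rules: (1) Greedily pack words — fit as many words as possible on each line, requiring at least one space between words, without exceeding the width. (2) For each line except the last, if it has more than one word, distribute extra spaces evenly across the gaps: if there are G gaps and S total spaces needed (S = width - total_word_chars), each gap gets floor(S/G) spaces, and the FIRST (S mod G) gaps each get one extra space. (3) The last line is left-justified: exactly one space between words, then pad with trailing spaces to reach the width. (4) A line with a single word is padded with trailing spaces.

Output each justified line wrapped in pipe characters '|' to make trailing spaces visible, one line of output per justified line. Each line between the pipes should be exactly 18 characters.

Answer: |structure    plane|
|cherry warm new at|
|wolf   ant   black|
|algorithm      new|
|universe    gentle|
|bed security      |

Derivation:
Line 1: ['structure', 'plane'] (min_width=15, slack=3)
Line 2: ['cherry', 'warm', 'new', 'at'] (min_width=18, slack=0)
Line 3: ['wolf', 'ant', 'black'] (min_width=14, slack=4)
Line 4: ['algorithm', 'new'] (min_width=13, slack=5)
Line 5: ['universe', 'gentle'] (min_width=15, slack=3)
Line 6: ['bed', 'security'] (min_width=12, slack=6)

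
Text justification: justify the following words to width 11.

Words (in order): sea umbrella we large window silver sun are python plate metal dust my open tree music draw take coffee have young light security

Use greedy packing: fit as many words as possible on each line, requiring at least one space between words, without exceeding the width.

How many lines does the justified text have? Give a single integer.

Answer: 14

Derivation:
Line 1: ['sea'] (min_width=3, slack=8)
Line 2: ['umbrella', 'we'] (min_width=11, slack=0)
Line 3: ['large'] (min_width=5, slack=6)
Line 4: ['window'] (min_width=6, slack=5)
Line 5: ['silver', 'sun'] (min_width=10, slack=1)
Line 6: ['are', 'python'] (min_width=10, slack=1)
Line 7: ['plate', 'metal'] (min_width=11, slack=0)
Line 8: ['dust', 'my'] (min_width=7, slack=4)
Line 9: ['open', 'tree'] (min_width=9, slack=2)
Line 10: ['music', 'draw'] (min_width=10, slack=1)
Line 11: ['take', 'coffee'] (min_width=11, slack=0)
Line 12: ['have', 'young'] (min_width=10, slack=1)
Line 13: ['light'] (min_width=5, slack=6)
Line 14: ['security'] (min_width=8, slack=3)
Total lines: 14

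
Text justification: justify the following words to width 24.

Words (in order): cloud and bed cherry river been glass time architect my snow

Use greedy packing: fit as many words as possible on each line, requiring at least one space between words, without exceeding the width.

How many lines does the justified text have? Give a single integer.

Line 1: ['cloud', 'and', 'bed', 'cherry'] (min_width=20, slack=4)
Line 2: ['river', 'been', 'glass', 'time'] (min_width=21, slack=3)
Line 3: ['architect', 'my', 'snow'] (min_width=17, slack=7)
Total lines: 3

Answer: 3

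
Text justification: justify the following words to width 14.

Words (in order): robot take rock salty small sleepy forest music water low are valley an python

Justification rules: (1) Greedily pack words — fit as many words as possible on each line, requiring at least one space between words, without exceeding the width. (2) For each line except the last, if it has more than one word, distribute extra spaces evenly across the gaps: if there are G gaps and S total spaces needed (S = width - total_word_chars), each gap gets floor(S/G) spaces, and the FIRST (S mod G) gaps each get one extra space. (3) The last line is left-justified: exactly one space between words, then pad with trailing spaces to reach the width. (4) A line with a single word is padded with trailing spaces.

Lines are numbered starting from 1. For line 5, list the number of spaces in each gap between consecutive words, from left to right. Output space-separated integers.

Line 1: ['robot', 'take'] (min_width=10, slack=4)
Line 2: ['rock', 'salty'] (min_width=10, slack=4)
Line 3: ['small', 'sleepy'] (min_width=12, slack=2)
Line 4: ['forest', 'music'] (min_width=12, slack=2)
Line 5: ['water', 'low', 'are'] (min_width=13, slack=1)
Line 6: ['valley', 'an'] (min_width=9, slack=5)
Line 7: ['python'] (min_width=6, slack=8)

Answer: 2 1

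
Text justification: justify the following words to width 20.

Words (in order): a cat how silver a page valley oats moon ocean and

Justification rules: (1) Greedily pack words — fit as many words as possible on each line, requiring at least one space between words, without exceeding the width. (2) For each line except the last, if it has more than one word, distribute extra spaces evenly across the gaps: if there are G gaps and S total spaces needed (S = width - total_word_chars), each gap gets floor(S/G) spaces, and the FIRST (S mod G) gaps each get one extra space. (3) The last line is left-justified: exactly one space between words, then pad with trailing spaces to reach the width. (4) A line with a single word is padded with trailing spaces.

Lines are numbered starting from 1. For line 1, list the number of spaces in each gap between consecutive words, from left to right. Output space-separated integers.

Answer: 2 2 1 1

Derivation:
Line 1: ['a', 'cat', 'how', 'silver', 'a'] (min_width=18, slack=2)
Line 2: ['page', 'valley', 'oats'] (min_width=16, slack=4)
Line 3: ['moon', 'ocean', 'and'] (min_width=14, slack=6)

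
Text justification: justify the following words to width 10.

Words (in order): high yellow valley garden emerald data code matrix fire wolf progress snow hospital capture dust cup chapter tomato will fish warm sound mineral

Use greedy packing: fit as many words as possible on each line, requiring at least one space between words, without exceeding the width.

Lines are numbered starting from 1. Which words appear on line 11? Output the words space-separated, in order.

Answer: hospital

Derivation:
Line 1: ['high'] (min_width=4, slack=6)
Line 2: ['yellow'] (min_width=6, slack=4)
Line 3: ['valley'] (min_width=6, slack=4)
Line 4: ['garden'] (min_width=6, slack=4)
Line 5: ['emerald'] (min_width=7, slack=3)
Line 6: ['data', 'code'] (min_width=9, slack=1)
Line 7: ['matrix'] (min_width=6, slack=4)
Line 8: ['fire', 'wolf'] (min_width=9, slack=1)
Line 9: ['progress'] (min_width=8, slack=2)
Line 10: ['snow'] (min_width=4, slack=6)
Line 11: ['hospital'] (min_width=8, slack=2)
Line 12: ['capture'] (min_width=7, slack=3)
Line 13: ['dust', 'cup'] (min_width=8, slack=2)
Line 14: ['chapter'] (min_width=7, slack=3)
Line 15: ['tomato'] (min_width=6, slack=4)
Line 16: ['will', 'fish'] (min_width=9, slack=1)
Line 17: ['warm', 'sound'] (min_width=10, slack=0)
Line 18: ['mineral'] (min_width=7, slack=3)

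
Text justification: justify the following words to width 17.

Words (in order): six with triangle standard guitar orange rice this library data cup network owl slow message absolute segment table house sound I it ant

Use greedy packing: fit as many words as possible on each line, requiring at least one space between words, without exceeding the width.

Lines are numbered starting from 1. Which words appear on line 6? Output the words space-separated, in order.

Line 1: ['six', 'with', 'triangle'] (min_width=17, slack=0)
Line 2: ['standard', 'guitar'] (min_width=15, slack=2)
Line 3: ['orange', 'rice', 'this'] (min_width=16, slack=1)
Line 4: ['library', 'data', 'cup'] (min_width=16, slack=1)
Line 5: ['network', 'owl', 'slow'] (min_width=16, slack=1)
Line 6: ['message', 'absolute'] (min_width=16, slack=1)
Line 7: ['segment', 'table'] (min_width=13, slack=4)
Line 8: ['house', 'sound', 'I', 'it'] (min_width=16, slack=1)
Line 9: ['ant'] (min_width=3, slack=14)

Answer: message absolute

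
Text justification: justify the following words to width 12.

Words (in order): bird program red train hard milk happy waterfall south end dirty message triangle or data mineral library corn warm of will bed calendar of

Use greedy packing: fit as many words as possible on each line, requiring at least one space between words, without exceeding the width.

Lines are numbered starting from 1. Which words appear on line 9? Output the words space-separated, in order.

Answer: triangle or

Derivation:
Line 1: ['bird', 'program'] (min_width=12, slack=0)
Line 2: ['red', 'train'] (min_width=9, slack=3)
Line 3: ['hard', 'milk'] (min_width=9, slack=3)
Line 4: ['happy'] (min_width=5, slack=7)
Line 5: ['waterfall'] (min_width=9, slack=3)
Line 6: ['south', 'end'] (min_width=9, slack=3)
Line 7: ['dirty'] (min_width=5, slack=7)
Line 8: ['message'] (min_width=7, slack=5)
Line 9: ['triangle', 'or'] (min_width=11, slack=1)
Line 10: ['data', 'mineral'] (min_width=12, slack=0)
Line 11: ['library', 'corn'] (min_width=12, slack=0)
Line 12: ['warm', 'of', 'will'] (min_width=12, slack=0)
Line 13: ['bed', 'calendar'] (min_width=12, slack=0)
Line 14: ['of'] (min_width=2, slack=10)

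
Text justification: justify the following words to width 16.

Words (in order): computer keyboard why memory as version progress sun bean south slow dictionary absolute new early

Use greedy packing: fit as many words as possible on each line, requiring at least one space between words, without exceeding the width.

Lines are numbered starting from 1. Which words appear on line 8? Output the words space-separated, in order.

Line 1: ['computer'] (min_width=8, slack=8)
Line 2: ['keyboard', 'why'] (min_width=12, slack=4)
Line 3: ['memory', 'as'] (min_width=9, slack=7)
Line 4: ['version', 'progress'] (min_width=16, slack=0)
Line 5: ['sun', 'bean', 'south'] (min_width=14, slack=2)
Line 6: ['slow', 'dictionary'] (min_width=15, slack=1)
Line 7: ['absolute', 'new'] (min_width=12, slack=4)
Line 8: ['early'] (min_width=5, slack=11)

Answer: early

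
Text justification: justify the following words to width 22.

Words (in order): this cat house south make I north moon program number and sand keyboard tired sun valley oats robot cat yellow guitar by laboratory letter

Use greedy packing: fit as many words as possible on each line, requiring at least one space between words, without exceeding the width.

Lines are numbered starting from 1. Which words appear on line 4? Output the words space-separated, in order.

Answer: sand keyboard tired

Derivation:
Line 1: ['this', 'cat', 'house', 'south'] (min_width=20, slack=2)
Line 2: ['make', 'I', 'north', 'moon'] (min_width=17, slack=5)
Line 3: ['program', 'number', 'and'] (min_width=18, slack=4)
Line 4: ['sand', 'keyboard', 'tired'] (min_width=19, slack=3)
Line 5: ['sun', 'valley', 'oats', 'robot'] (min_width=21, slack=1)
Line 6: ['cat', 'yellow', 'guitar', 'by'] (min_width=20, slack=2)
Line 7: ['laboratory', 'letter'] (min_width=17, slack=5)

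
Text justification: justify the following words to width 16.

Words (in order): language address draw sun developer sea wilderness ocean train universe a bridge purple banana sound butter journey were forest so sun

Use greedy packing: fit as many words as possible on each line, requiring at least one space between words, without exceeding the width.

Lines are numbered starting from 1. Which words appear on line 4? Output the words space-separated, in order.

Line 1: ['language', 'address'] (min_width=16, slack=0)
Line 2: ['draw', 'sun'] (min_width=8, slack=8)
Line 3: ['developer', 'sea'] (min_width=13, slack=3)
Line 4: ['wilderness', 'ocean'] (min_width=16, slack=0)
Line 5: ['train', 'universe', 'a'] (min_width=16, slack=0)
Line 6: ['bridge', 'purple'] (min_width=13, slack=3)
Line 7: ['banana', 'sound'] (min_width=12, slack=4)
Line 8: ['butter', 'journey'] (min_width=14, slack=2)
Line 9: ['were', 'forest', 'so'] (min_width=14, slack=2)
Line 10: ['sun'] (min_width=3, slack=13)

Answer: wilderness ocean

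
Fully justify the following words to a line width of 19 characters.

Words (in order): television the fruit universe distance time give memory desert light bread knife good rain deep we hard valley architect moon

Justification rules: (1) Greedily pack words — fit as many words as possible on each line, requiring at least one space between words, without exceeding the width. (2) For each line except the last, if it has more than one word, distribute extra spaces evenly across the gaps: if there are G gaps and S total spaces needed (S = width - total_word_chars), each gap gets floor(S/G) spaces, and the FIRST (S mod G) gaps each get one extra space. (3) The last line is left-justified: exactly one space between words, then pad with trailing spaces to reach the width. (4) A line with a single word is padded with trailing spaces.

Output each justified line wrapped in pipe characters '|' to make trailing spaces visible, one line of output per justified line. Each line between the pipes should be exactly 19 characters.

Answer: |television      the|
|fruit      universe|
|distance  time give|
|memory desert light|
|bread   knife  good|
|rain  deep  we hard|
|valley    architect|
|moon               |

Derivation:
Line 1: ['television', 'the'] (min_width=14, slack=5)
Line 2: ['fruit', 'universe'] (min_width=14, slack=5)
Line 3: ['distance', 'time', 'give'] (min_width=18, slack=1)
Line 4: ['memory', 'desert', 'light'] (min_width=19, slack=0)
Line 5: ['bread', 'knife', 'good'] (min_width=16, slack=3)
Line 6: ['rain', 'deep', 'we', 'hard'] (min_width=17, slack=2)
Line 7: ['valley', 'architect'] (min_width=16, slack=3)
Line 8: ['moon'] (min_width=4, slack=15)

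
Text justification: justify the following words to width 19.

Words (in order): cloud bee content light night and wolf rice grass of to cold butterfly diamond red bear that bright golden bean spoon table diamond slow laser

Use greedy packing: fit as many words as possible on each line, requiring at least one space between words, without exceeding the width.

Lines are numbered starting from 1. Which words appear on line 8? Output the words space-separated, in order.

Line 1: ['cloud', 'bee', 'content'] (min_width=17, slack=2)
Line 2: ['light', 'night', 'and'] (min_width=15, slack=4)
Line 3: ['wolf', 'rice', 'grass', 'of'] (min_width=18, slack=1)
Line 4: ['to', 'cold', 'butterfly'] (min_width=17, slack=2)
Line 5: ['diamond', 'red', 'bear'] (min_width=16, slack=3)
Line 6: ['that', 'bright', 'golden'] (min_width=18, slack=1)
Line 7: ['bean', 'spoon', 'table'] (min_width=16, slack=3)
Line 8: ['diamond', 'slow', 'laser'] (min_width=18, slack=1)

Answer: diamond slow laser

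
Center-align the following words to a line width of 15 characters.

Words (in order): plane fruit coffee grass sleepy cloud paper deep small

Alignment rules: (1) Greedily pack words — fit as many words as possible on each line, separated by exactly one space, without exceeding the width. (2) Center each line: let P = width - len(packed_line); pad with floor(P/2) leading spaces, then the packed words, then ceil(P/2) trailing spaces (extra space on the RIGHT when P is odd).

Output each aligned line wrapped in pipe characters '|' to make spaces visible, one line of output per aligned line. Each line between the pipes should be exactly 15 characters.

Line 1: ['plane', 'fruit'] (min_width=11, slack=4)
Line 2: ['coffee', 'grass'] (min_width=12, slack=3)
Line 3: ['sleepy', 'cloud'] (min_width=12, slack=3)
Line 4: ['paper', 'deep'] (min_width=10, slack=5)
Line 5: ['small'] (min_width=5, slack=10)

Answer: |  plane fruit  |
| coffee grass  |
| sleepy cloud  |
|  paper deep   |
|     small     |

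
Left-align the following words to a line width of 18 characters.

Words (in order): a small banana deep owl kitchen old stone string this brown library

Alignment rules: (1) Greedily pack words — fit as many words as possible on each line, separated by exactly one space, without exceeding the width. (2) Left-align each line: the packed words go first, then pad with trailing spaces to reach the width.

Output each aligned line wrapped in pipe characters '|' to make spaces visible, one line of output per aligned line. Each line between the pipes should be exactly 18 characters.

Line 1: ['a', 'small', 'banana'] (min_width=14, slack=4)
Line 2: ['deep', 'owl', 'kitchen'] (min_width=16, slack=2)
Line 3: ['old', 'stone', 'string'] (min_width=16, slack=2)
Line 4: ['this', 'brown', 'library'] (min_width=18, slack=0)

Answer: |a small banana    |
|deep owl kitchen  |
|old stone string  |
|this brown library|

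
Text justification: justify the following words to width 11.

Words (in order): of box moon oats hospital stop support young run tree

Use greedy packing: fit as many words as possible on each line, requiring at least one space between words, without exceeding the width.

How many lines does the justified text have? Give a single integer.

Answer: 7

Derivation:
Line 1: ['of', 'box', 'moon'] (min_width=11, slack=0)
Line 2: ['oats'] (min_width=4, slack=7)
Line 3: ['hospital'] (min_width=8, slack=3)
Line 4: ['stop'] (min_width=4, slack=7)
Line 5: ['support'] (min_width=7, slack=4)
Line 6: ['young', 'run'] (min_width=9, slack=2)
Line 7: ['tree'] (min_width=4, slack=7)
Total lines: 7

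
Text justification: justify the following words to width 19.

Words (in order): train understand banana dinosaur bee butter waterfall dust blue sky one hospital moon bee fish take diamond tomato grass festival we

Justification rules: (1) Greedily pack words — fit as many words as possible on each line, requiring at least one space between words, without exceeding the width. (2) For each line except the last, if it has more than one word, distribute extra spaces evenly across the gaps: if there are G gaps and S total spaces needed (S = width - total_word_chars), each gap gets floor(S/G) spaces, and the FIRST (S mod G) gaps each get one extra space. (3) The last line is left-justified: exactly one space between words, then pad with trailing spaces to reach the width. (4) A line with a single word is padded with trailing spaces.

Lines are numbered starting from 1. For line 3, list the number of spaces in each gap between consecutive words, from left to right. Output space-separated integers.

Answer: 4

Derivation:
Line 1: ['train', 'understand'] (min_width=16, slack=3)
Line 2: ['banana', 'dinosaur', 'bee'] (min_width=19, slack=0)
Line 3: ['butter', 'waterfall'] (min_width=16, slack=3)
Line 4: ['dust', 'blue', 'sky', 'one'] (min_width=17, slack=2)
Line 5: ['hospital', 'moon', 'bee'] (min_width=17, slack=2)
Line 6: ['fish', 'take', 'diamond'] (min_width=17, slack=2)
Line 7: ['tomato', 'grass'] (min_width=12, slack=7)
Line 8: ['festival', 'we'] (min_width=11, slack=8)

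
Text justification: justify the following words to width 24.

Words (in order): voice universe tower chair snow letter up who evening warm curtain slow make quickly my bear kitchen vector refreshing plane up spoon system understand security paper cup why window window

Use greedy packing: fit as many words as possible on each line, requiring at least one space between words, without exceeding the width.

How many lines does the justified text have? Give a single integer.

Line 1: ['voice', 'universe', 'tower'] (min_width=20, slack=4)
Line 2: ['chair', 'snow', 'letter', 'up', 'who'] (min_width=24, slack=0)
Line 3: ['evening', 'warm', 'curtain'] (min_width=20, slack=4)
Line 4: ['slow', 'make', 'quickly', 'my'] (min_width=20, slack=4)
Line 5: ['bear', 'kitchen', 'vector'] (min_width=19, slack=5)
Line 6: ['refreshing', 'plane', 'up'] (min_width=19, slack=5)
Line 7: ['spoon', 'system', 'understand'] (min_width=23, slack=1)
Line 8: ['security', 'paper', 'cup', 'why'] (min_width=22, slack=2)
Line 9: ['window', 'window'] (min_width=13, slack=11)
Total lines: 9

Answer: 9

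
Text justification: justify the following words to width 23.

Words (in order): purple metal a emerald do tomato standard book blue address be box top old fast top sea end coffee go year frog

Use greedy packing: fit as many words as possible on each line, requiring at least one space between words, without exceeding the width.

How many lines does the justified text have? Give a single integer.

Line 1: ['purple', 'metal', 'a', 'emerald'] (min_width=22, slack=1)
Line 2: ['do', 'tomato', 'standard', 'book'] (min_width=23, slack=0)
Line 3: ['blue', 'address', 'be', 'box', 'top'] (min_width=23, slack=0)
Line 4: ['old', 'fast', 'top', 'sea', 'end'] (min_width=20, slack=3)
Line 5: ['coffee', 'go', 'year', 'frog'] (min_width=19, slack=4)
Total lines: 5

Answer: 5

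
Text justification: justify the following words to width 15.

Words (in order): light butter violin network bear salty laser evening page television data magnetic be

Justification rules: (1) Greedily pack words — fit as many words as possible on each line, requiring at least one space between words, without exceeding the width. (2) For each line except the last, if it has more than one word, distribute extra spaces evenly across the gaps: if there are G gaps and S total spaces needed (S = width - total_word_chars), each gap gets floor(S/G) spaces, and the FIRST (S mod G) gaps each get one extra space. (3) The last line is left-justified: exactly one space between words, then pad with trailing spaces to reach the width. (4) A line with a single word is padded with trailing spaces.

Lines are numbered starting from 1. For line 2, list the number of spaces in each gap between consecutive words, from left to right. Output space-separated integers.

Line 1: ['light', 'butter'] (min_width=12, slack=3)
Line 2: ['violin', 'network'] (min_width=14, slack=1)
Line 3: ['bear', 'salty'] (min_width=10, slack=5)
Line 4: ['laser', 'evening'] (min_width=13, slack=2)
Line 5: ['page', 'television'] (min_width=15, slack=0)
Line 6: ['data', 'magnetic'] (min_width=13, slack=2)
Line 7: ['be'] (min_width=2, slack=13)

Answer: 2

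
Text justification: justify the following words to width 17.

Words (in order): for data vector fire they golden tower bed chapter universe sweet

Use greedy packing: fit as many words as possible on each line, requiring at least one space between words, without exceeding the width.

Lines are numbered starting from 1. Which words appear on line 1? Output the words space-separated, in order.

Answer: for data vector

Derivation:
Line 1: ['for', 'data', 'vector'] (min_width=15, slack=2)
Line 2: ['fire', 'they', 'golden'] (min_width=16, slack=1)
Line 3: ['tower', 'bed', 'chapter'] (min_width=17, slack=0)
Line 4: ['universe', 'sweet'] (min_width=14, slack=3)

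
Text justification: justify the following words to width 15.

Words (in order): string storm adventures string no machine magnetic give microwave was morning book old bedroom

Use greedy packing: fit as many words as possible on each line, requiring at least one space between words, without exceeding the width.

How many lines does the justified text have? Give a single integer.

Answer: 8

Derivation:
Line 1: ['string', 'storm'] (min_width=12, slack=3)
Line 2: ['adventures'] (min_width=10, slack=5)
Line 3: ['string', 'no'] (min_width=9, slack=6)
Line 4: ['machine'] (min_width=7, slack=8)
Line 5: ['magnetic', 'give'] (min_width=13, slack=2)
Line 6: ['microwave', 'was'] (min_width=13, slack=2)
Line 7: ['morning', 'book'] (min_width=12, slack=3)
Line 8: ['old', 'bedroom'] (min_width=11, slack=4)
Total lines: 8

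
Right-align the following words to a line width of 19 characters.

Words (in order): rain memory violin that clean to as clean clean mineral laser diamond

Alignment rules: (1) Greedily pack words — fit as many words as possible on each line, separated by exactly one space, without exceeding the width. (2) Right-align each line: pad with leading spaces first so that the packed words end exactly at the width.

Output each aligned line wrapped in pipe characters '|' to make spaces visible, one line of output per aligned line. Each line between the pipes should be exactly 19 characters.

Line 1: ['rain', 'memory', 'violin'] (min_width=18, slack=1)
Line 2: ['that', 'clean', 'to', 'as'] (min_width=16, slack=3)
Line 3: ['clean', 'clean', 'mineral'] (min_width=19, slack=0)
Line 4: ['laser', 'diamond'] (min_width=13, slack=6)

Answer: | rain memory violin|
|   that clean to as|
|clean clean mineral|
|      laser diamond|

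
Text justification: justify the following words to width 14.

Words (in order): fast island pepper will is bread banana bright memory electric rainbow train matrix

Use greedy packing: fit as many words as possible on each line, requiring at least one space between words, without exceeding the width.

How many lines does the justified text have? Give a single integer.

Answer: 7

Derivation:
Line 1: ['fast', 'island'] (min_width=11, slack=3)
Line 2: ['pepper', 'will', 'is'] (min_width=14, slack=0)
Line 3: ['bread', 'banana'] (min_width=12, slack=2)
Line 4: ['bright', 'memory'] (min_width=13, slack=1)
Line 5: ['electric'] (min_width=8, slack=6)
Line 6: ['rainbow', 'train'] (min_width=13, slack=1)
Line 7: ['matrix'] (min_width=6, slack=8)
Total lines: 7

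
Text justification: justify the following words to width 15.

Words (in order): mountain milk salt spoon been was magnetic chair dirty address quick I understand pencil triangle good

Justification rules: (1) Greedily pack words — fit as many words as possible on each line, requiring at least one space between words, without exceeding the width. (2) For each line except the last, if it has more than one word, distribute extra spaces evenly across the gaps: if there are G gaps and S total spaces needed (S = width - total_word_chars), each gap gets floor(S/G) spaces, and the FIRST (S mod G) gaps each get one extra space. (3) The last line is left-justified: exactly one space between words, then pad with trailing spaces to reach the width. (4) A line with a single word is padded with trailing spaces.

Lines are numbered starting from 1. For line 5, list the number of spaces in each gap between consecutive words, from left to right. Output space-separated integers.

Line 1: ['mountain', 'milk'] (min_width=13, slack=2)
Line 2: ['salt', 'spoon', 'been'] (min_width=15, slack=0)
Line 3: ['was', 'magnetic'] (min_width=12, slack=3)
Line 4: ['chair', 'dirty'] (min_width=11, slack=4)
Line 5: ['address', 'quick', 'I'] (min_width=15, slack=0)
Line 6: ['understand'] (min_width=10, slack=5)
Line 7: ['pencil', 'triangle'] (min_width=15, slack=0)
Line 8: ['good'] (min_width=4, slack=11)

Answer: 1 1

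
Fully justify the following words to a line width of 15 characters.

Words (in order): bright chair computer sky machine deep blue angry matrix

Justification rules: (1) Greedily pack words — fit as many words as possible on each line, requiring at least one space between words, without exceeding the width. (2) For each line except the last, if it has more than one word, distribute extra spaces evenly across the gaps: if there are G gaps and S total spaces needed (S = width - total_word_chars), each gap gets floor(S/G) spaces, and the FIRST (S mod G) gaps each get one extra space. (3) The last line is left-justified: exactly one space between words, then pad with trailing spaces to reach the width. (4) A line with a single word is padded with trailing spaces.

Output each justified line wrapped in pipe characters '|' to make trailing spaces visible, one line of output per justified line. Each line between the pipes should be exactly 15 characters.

Line 1: ['bright', 'chair'] (min_width=12, slack=3)
Line 2: ['computer', 'sky'] (min_width=12, slack=3)
Line 3: ['machine', 'deep'] (min_width=12, slack=3)
Line 4: ['blue', 'angry'] (min_width=10, slack=5)
Line 5: ['matrix'] (min_width=6, slack=9)

Answer: |bright    chair|
|computer    sky|
|machine    deep|
|blue      angry|
|matrix         |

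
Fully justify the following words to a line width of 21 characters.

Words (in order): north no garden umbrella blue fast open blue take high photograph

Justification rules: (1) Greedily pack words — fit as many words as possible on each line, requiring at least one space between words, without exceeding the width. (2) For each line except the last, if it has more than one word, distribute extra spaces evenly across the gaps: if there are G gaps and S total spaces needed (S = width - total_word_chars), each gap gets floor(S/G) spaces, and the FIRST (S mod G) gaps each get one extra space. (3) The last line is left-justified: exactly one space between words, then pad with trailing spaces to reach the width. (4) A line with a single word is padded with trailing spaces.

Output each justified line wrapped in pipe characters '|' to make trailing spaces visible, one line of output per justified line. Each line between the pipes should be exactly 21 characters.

Line 1: ['north', 'no', 'garden'] (min_width=15, slack=6)
Line 2: ['umbrella', 'blue', 'fast'] (min_width=18, slack=3)
Line 3: ['open', 'blue', 'take', 'high'] (min_width=19, slack=2)
Line 4: ['photograph'] (min_width=10, slack=11)

Answer: |north    no    garden|
|umbrella   blue  fast|
|open  blue  take high|
|photograph           |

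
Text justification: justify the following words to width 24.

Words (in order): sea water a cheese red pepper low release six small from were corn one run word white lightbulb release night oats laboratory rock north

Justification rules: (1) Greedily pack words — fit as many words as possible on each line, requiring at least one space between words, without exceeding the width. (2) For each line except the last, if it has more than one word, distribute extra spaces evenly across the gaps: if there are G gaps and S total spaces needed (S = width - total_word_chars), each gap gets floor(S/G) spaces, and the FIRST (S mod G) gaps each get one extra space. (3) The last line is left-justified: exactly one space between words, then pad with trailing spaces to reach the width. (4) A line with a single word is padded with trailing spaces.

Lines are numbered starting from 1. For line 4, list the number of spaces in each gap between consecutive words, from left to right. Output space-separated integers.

Answer: 1 1 1

Derivation:
Line 1: ['sea', 'water', 'a', 'cheese', 'red'] (min_width=22, slack=2)
Line 2: ['pepper', 'low', 'release', 'six'] (min_width=22, slack=2)
Line 3: ['small', 'from', 'were', 'corn', 'one'] (min_width=24, slack=0)
Line 4: ['run', 'word', 'white', 'lightbulb'] (min_width=24, slack=0)
Line 5: ['release', 'night', 'oats'] (min_width=18, slack=6)
Line 6: ['laboratory', 'rock', 'north'] (min_width=21, slack=3)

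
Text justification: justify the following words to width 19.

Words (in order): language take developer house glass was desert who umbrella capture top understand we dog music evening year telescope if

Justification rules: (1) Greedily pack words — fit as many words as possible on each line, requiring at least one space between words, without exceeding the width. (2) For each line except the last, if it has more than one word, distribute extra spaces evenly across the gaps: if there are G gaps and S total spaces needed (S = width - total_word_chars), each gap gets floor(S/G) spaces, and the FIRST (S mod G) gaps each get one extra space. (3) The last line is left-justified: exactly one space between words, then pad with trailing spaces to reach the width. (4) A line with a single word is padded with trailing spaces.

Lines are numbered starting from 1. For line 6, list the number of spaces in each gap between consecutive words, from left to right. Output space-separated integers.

Answer: 2 2

Derivation:
Line 1: ['language', 'take'] (min_width=13, slack=6)
Line 2: ['developer', 'house'] (min_width=15, slack=4)
Line 3: ['glass', 'was', 'desert'] (min_width=16, slack=3)
Line 4: ['who', 'umbrella'] (min_width=12, slack=7)
Line 5: ['capture', 'top'] (min_width=11, slack=8)
Line 6: ['understand', 'we', 'dog'] (min_width=17, slack=2)
Line 7: ['music', 'evening', 'year'] (min_width=18, slack=1)
Line 8: ['telescope', 'if'] (min_width=12, slack=7)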